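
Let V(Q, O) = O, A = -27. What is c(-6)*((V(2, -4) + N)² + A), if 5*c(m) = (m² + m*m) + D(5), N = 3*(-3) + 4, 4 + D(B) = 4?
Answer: 3888/5 ≈ 777.60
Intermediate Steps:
D(B) = 0 (D(B) = -4 + 4 = 0)
N = -5 (N = -9 + 4 = -5)
c(m) = 2*m²/5 (c(m) = ((m² + m*m) + 0)/5 = ((m² + m²) + 0)/5 = (2*m² + 0)/5 = (2*m²)/5 = 2*m²/5)
c(-6)*((V(2, -4) + N)² + A) = ((⅖)*(-6)²)*((-4 - 5)² - 27) = ((⅖)*36)*((-9)² - 27) = 72*(81 - 27)/5 = (72/5)*54 = 3888/5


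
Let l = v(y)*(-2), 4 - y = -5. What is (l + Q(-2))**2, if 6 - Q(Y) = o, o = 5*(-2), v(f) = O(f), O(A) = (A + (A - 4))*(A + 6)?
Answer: 163216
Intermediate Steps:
y = 9 (y = 4 - 1*(-5) = 4 + 5 = 9)
O(A) = (-4 + 2*A)*(6 + A) (O(A) = (A + (-4 + A))*(6 + A) = (-4 + 2*A)*(6 + A))
v(f) = -24 + 2*f**2 + 8*f
o = -10
Q(Y) = 16 (Q(Y) = 6 - 1*(-10) = 6 + 10 = 16)
l = -420 (l = (-24 + 2*9**2 + 8*9)*(-2) = (-24 + 2*81 + 72)*(-2) = (-24 + 162 + 72)*(-2) = 210*(-2) = -420)
(l + Q(-2))**2 = (-420 + 16)**2 = (-404)**2 = 163216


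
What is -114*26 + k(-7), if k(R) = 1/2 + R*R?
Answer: -5829/2 ≈ -2914.5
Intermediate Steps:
k(R) = ½ + R²
-114*26 + k(-7) = -114*26 + (½ + (-7)²) = -2964 + (½ + 49) = -2964 + 99/2 = -5829/2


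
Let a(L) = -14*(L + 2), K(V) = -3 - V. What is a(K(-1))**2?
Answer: 0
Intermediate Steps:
a(L) = -28 - 14*L (a(L) = -14*(2 + L) = -28 - 14*L)
a(K(-1))**2 = (-28 - 14*(-3 - 1*(-1)))**2 = (-28 - 14*(-3 + 1))**2 = (-28 - 14*(-2))**2 = (-28 + 28)**2 = 0**2 = 0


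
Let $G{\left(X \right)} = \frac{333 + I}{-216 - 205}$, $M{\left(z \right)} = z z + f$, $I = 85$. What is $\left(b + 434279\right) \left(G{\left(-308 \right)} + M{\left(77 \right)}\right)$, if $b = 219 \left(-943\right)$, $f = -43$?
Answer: $\frac{564300398056}{421} \approx 1.3404 \cdot 10^{9}$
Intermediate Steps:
$M{\left(z \right)} = -43 + z^{2}$ ($M{\left(z \right)} = z z - 43 = z^{2} - 43 = -43 + z^{2}$)
$G{\left(X \right)} = - \frac{418}{421}$ ($G{\left(X \right)} = \frac{333 + 85}{-216 - 205} = \frac{418}{-421} = 418 \left(- \frac{1}{421}\right) = - \frac{418}{421}$)
$b = -206517$
$\left(b + 434279\right) \left(G{\left(-308 \right)} + M{\left(77 \right)}\right) = \left(-206517 + 434279\right) \left(- \frac{418}{421} - \left(43 - 77^{2}\right)\right) = 227762 \left(- \frac{418}{421} + \left(-43 + 5929\right)\right) = 227762 \left(- \frac{418}{421} + 5886\right) = 227762 \cdot \frac{2477588}{421} = \frac{564300398056}{421}$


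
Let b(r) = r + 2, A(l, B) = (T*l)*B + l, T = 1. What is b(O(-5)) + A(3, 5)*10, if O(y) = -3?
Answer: 179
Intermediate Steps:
A(l, B) = l + B*l (A(l, B) = (1*l)*B + l = l*B + l = B*l + l = l + B*l)
b(r) = 2 + r
b(O(-5)) + A(3, 5)*10 = (2 - 3) + (3*(1 + 5))*10 = -1 + (3*6)*10 = -1 + 18*10 = -1 + 180 = 179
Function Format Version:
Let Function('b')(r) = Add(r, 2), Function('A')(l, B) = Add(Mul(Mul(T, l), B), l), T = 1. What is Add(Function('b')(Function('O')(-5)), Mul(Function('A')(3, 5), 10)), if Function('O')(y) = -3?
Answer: 179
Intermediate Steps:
Function('A')(l, B) = Add(l, Mul(B, l)) (Function('A')(l, B) = Add(Mul(Mul(1, l), B), l) = Add(Mul(l, B), l) = Add(Mul(B, l), l) = Add(l, Mul(B, l)))
Function('b')(r) = Add(2, r)
Add(Function('b')(Function('O')(-5)), Mul(Function('A')(3, 5), 10)) = Add(Add(2, -3), Mul(Mul(3, Add(1, 5)), 10)) = Add(-1, Mul(Mul(3, 6), 10)) = Add(-1, Mul(18, 10)) = Add(-1, 180) = 179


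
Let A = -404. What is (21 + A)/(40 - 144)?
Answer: 383/104 ≈ 3.6827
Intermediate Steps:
(21 + A)/(40 - 144) = (21 - 404)/(40 - 144) = -383/(-104) = -383*(-1/104) = 383/104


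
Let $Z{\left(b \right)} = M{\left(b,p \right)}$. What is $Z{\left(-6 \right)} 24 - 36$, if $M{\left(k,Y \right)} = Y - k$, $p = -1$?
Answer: $84$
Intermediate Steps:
$Z{\left(b \right)} = -1 - b$
$Z{\left(-6 \right)} 24 - 36 = \left(-1 - -6\right) 24 - 36 = \left(-1 + 6\right) 24 - 36 = 5 \cdot 24 - 36 = 120 - 36 = 84$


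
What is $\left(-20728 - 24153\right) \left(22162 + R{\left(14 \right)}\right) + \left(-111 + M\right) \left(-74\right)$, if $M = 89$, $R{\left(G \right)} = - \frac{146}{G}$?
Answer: $- \frac{6959281345}{7} \approx -9.9418 \cdot 10^{8}$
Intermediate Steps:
$\left(-20728 - 24153\right) \left(22162 + R{\left(14 \right)}\right) + \left(-111 + M\right) \left(-74\right) = \left(-20728 - 24153\right) \left(22162 - \frac{146}{14}\right) + \left(-111 + 89\right) \left(-74\right) = - 44881 \left(22162 - \frac{73}{7}\right) - -1628 = - 44881 \left(22162 - \frac{73}{7}\right) + 1628 = \left(-44881\right) \frac{155061}{7} + 1628 = - \frac{6959292741}{7} + 1628 = - \frac{6959281345}{7}$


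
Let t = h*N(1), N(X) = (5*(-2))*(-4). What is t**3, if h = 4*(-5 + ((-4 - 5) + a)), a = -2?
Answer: -16777216000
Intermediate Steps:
N(X) = 40 (N(X) = -10*(-4) = 40)
h = -64 (h = 4*(-5 + ((-4 - 5) - 2)) = 4*(-5 + (-9 - 2)) = 4*(-5 - 11) = 4*(-16) = -64)
t = -2560 (t = -64*40 = -2560)
t**3 = (-2560)**3 = -16777216000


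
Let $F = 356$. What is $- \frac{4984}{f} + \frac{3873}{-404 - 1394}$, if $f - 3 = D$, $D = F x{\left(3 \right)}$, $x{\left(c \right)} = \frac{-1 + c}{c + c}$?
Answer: $- \frac{28297341}{656270} \approx -43.118$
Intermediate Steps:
$x{\left(c \right)} = \frac{-1 + c}{2 c}$
$D = \frac{356}{3}$ ($D = 356 \frac{-1 + 3}{2 \cdot 3} = 356 \cdot \frac{1}{2} \cdot \frac{1}{3} \cdot 2 = 356 \cdot \frac{1}{3} = \frac{356}{3} \approx 118.67$)
$f = \frac{365}{3}$ ($f = 3 + \frac{356}{3} = \frac{365}{3} \approx 121.67$)
$- \frac{4984}{f} + \frac{3873}{-404 - 1394} = - \frac{4984}{\frac{365}{3}} + \frac{3873}{-404 - 1394} = \left(-4984\right) \frac{3}{365} + \frac{3873}{-1798} = - \frac{14952}{365} + 3873 \left(- \frac{1}{1798}\right) = - \frac{14952}{365} - \frac{3873}{1798} = - \frac{28297341}{656270}$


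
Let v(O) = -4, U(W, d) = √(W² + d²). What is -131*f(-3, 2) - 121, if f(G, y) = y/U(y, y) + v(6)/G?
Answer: -887/3 - 131*√2/2 ≈ -388.30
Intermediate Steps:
f(G, y) = -4/G + y*√2/(2*√(y²)) (f(G, y) = y/(√(y² + y²)) - 4/G = y/(√(2*y²)) - 4/G = y/((√2*√(y²))) - 4/G = y*(√2/(2*√(y²))) - 4/G = y*√2/(2*√(y²)) - 4/G = -4/G + y*√2/(2*√(y²)))
-131*f(-3, 2) - 121 = -131*(-4/(-3) + (½)*2*√2/√(2²)) - 121 = -131*(-4*(-⅓) + (½)*2*√2/√4) - 121 = -131*(4/3 + (½)*2*√2*(½)) - 121 = -131*(4/3 + √2/2) - 121 = (-524/3 - 131*√2/2) - 121 = -887/3 - 131*√2/2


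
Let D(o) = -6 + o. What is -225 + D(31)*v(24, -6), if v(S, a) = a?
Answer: -375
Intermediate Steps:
-225 + D(31)*v(24, -6) = -225 + (-6 + 31)*(-6) = -225 + 25*(-6) = -225 - 150 = -375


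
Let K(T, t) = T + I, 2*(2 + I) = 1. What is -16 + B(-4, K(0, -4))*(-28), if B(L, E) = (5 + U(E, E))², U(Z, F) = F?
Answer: -359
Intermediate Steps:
I = -3/2 (I = -2 + (½)*1 = -2 + ½ = -3/2 ≈ -1.5000)
K(T, t) = -3/2 + T (K(T, t) = T - 3/2 = -3/2 + T)
B(L, E) = (5 + E)²
-16 + B(-4, K(0, -4))*(-28) = -16 + (5 + (-3/2 + 0))²*(-28) = -16 + (5 - 3/2)²*(-28) = -16 + (7/2)²*(-28) = -16 + (49/4)*(-28) = -16 - 343 = -359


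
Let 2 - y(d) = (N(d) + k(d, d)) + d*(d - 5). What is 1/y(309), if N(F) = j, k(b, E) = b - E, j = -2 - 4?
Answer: -1/93928 ≈ -1.0646e-5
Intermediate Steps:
j = -6
N(F) = -6
y(d) = 8 - d*(-5 + d) (y(d) = 2 - ((-6 + (d - d)) + d*(d - 5)) = 2 - ((-6 + 0) + d*(-5 + d)) = 2 - (-6 + d*(-5 + d)) = 2 + (6 - d*(-5 + d)) = 8 - d*(-5 + d))
1/y(309) = 1/(8 - 1*309² + 5*309) = 1/(8 - 1*95481 + 1545) = 1/(8 - 95481 + 1545) = 1/(-93928) = -1/93928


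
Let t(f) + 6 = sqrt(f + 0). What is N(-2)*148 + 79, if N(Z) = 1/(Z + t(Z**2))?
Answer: 163/3 ≈ 54.333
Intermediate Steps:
t(f) = -6 + sqrt(f) (t(f) = -6 + sqrt(f + 0) = -6 + sqrt(f))
N(Z) = 1/(-6 + Z + sqrt(Z**2)) (N(Z) = 1/(Z + (-6 + sqrt(Z**2))) = 1/(-6 + Z + sqrt(Z**2)))
N(-2)*148 + 79 = 148/(-6 - 2 + sqrt((-2)**2)) + 79 = 148/(-6 - 2 + sqrt(4)) + 79 = 148/(-6 - 2 + 2) + 79 = 148/(-6) + 79 = -1/6*148 + 79 = -74/3 + 79 = 163/3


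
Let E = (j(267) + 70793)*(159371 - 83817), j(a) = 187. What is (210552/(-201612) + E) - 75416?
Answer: 90099520797158/16801 ≈ 5.3627e+9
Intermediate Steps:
E = 5362822920 (E = (187 + 70793)*(159371 - 83817) = 70980*75554 = 5362822920)
(210552/(-201612) + E) - 75416 = (210552/(-201612) + 5362822920) - 75416 = (210552*(-1/201612) + 5362822920) - 75416 = (-17546/16801 + 5362822920) - 75416 = 90100787861374/16801 - 75416 = 90099520797158/16801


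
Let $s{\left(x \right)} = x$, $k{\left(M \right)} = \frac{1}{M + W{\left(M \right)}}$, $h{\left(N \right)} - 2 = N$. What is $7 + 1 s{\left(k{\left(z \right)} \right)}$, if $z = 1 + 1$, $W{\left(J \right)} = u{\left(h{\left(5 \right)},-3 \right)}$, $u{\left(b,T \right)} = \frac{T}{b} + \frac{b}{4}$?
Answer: $\frac{679}{93} \approx 7.3011$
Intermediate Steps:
$h{\left(N \right)} = 2 + N$
$u{\left(b,T \right)} = \frac{b}{4} + \frac{T}{b}$ ($u{\left(b,T \right)} = \frac{T}{b} + b \frac{1}{4} = \frac{T}{b} + \frac{b}{4} = \frac{b}{4} + \frac{T}{b}$)
$W{\left(J \right)} = \frac{37}{28}$ ($W{\left(J \right)} = \frac{2 + 5}{4} - \frac{3}{2 + 5} = \frac{1}{4} \cdot 7 - \frac{3}{7} = \frac{7}{4} - \frac{3}{7} = \frac{37}{28}$)
$z = 2$
$k{\left(M \right)} = \frac{1}{\frac{37}{28} + M}$ ($k{\left(M \right)} = \frac{1}{M + \frac{37}{28}} = \frac{1}{\frac{37}{28} + M}$)
$7 + 1 s{\left(k{\left(z \right)} \right)} = 7 + 1 \frac{28}{37 + 28 \cdot 2} = 7 + 1 \frac{28}{37 + 56} = 7 + 1 \cdot \frac{28}{93} = 7 + \frac{28}{93} = \frac{679}{93}$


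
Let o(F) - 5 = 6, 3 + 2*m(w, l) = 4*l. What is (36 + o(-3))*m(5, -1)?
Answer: -329/2 ≈ -164.50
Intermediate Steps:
m(w, l) = -3/2 + 2*l (m(w, l) = -3/2 + (4*l)/2 = -3/2 + 2*l)
o(F) = 11 (o(F) = 5 + 6 = 11)
(36 + o(-3))*m(5, -1) = (36 + 11)*(-3/2 + 2*(-1)) = 47*(-3/2 - 2) = 47*(-7/2) = -329/2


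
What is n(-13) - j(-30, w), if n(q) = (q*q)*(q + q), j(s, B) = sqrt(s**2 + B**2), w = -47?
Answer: -4394 - sqrt(3109) ≈ -4449.8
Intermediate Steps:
j(s, B) = sqrt(B**2 + s**2)
n(q) = 2*q**3 (n(q) = q**2*(2*q) = 2*q**3)
n(-13) - j(-30, w) = 2*(-13)**3 - sqrt((-47)**2 + (-30)**2) = 2*(-2197) - sqrt(2209 + 900) = -4394 - sqrt(3109)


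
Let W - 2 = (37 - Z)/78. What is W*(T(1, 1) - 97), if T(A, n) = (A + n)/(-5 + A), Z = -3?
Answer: -245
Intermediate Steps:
T(A, n) = (A + n)/(-5 + A)
W = 98/39 (W = 2 + (37 - 1*(-3))/78 = 2 + (37 + 3)*(1/78) = 2 + 40*(1/78) = 2 + 20/39 = 98/39 ≈ 2.5128)
W*(T(1, 1) - 97) = 98*((1 + 1)/(-5 + 1) - 97)/39 = 98*(2/(-4) - 97)/39 = 98*(-¼*2 - 97)/39 = 98*(-½ - 97)/39 = (98/39)*(-195/2) = -245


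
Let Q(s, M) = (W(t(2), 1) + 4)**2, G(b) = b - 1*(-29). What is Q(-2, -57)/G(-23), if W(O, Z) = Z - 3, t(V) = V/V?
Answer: 2/3 ≈ 0.66667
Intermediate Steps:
G(b) = 29 + b (G(b) = b + 29 = 29 + b)
t(V) = 1
W(O, Z) = -3 + Z
Q(s, M) = 4 (Q(s, M) = ((-3 + 1) + 4)**2 = (-2 + 4)**2 = 2**2 = 4)
Q(-2, -57)/G(-23) = 4/(29 - 23) = 4/6 = 4*(1/6) = 2/3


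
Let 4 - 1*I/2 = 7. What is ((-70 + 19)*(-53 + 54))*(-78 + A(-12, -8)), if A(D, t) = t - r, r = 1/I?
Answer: 8755/2 ≈ 4377.5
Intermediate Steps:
I = -6 (I = 8 - 2*7 = 8 - 14 = -6)
r = -⅙ (r = 1/(-6) = -⅙ ≈ -0.16667)
A(D, t) = ⅙ + t (A(D, t) = t - 1*(-⅙) = t + ⅙ = ⅙ + t)
((-70 + 19)*(-53 + 54))*(-78 + A(-12, -8)) = ((-70 + 19)*(-53 + 54))*(-78 + (⅙ - 8)) = (-51*1)*(-78 - 47/6) = -51*(-515/6) = 8755/2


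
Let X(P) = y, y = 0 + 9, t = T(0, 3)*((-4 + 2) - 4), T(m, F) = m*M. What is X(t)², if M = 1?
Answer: 81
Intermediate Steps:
T(m, F) = m (T(m, F) = m*1 = m)
t = 0 (t = 0*((-4 + 2) - 4) = 0*(-2 - 4) = 0*(-6) = 0)
y = 9
X(P) = 9
X(t)² = 9² = 81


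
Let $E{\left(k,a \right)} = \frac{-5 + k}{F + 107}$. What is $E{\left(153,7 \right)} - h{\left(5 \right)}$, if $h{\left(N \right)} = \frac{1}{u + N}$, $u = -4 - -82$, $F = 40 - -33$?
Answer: $\frac{3026}{3735} \approx 0.81017$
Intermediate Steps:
$F = 73$ ($F = 40 + 33 = 73$)
$u = 78$ ($u = -4 + 82 = 78$)
$h{\left(N \right)} = \frac{1}{78 + N}$
$E{\left(k,a \right)} = - \frac{1}{36} + \frac{k}{180}$ ($E{\left(k,a \right)} = \frac{-5 + k}{73 + 107} = \frac{-5 + k}{180} = \left(-5 + k\right) \frac{1}{180} = - \frac{1}{36} + \frac{k}{180}$)
$E{\left(153,7 \right)} - h{\left(5 \right)} = \left(- \frac{1}{36} + \frac{1}{180} \cdot 153\right) - \frac{1}{78 + 5} = \left(- \frac{1}{36} + \frac{17}{20}\right) - \frac{1}{83} = \frac{37}{45} - \frac{1}{83} = \frac{3026}{3735}$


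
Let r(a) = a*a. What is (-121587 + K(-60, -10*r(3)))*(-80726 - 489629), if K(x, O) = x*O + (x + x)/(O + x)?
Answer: 66267380101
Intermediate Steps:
r(a) = a**2
K(x, O) = O*x + 2*x/(O + x) (K(x, O) = O*x + (2*x)/(O + x) = O*x + 2*x/(O + x))
(-121587 + K(-60, -10*r(3)))*(-80726 - 489629) = (-121587 - 60*(2 + (-10*3**2)**2 - 10*3**2*(-60))/(-10*3**2 - 60))*(-80726 - 489629) = (-121587 - 60*(2 + (-10*9)**2 - 10*9*(-60))/(-10*9 - 60))*(-570355) = (-121587 - 60*(2 + (-90)**2 - 90*(-60))/(-90 - 60))*(-570355) = (-121587 - 60*(2 + 8100 + 5400)/(-150))*(-570355) = (-121587 - 60*(-1/150)*13502)*(-570355) = (-121587 + 27004/5)*(-570355) = -580931/5*(-570355) = 66267380101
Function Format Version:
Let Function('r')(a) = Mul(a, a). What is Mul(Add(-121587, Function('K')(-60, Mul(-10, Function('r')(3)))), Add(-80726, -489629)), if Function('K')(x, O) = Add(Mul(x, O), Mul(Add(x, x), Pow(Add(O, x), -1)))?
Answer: 66267380101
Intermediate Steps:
Function('r')(a) = Pow(a, 2)
Function('K')(x, O) = Add(Mul(O, x), Mul(2, x, Pow(Add(O, x), -1))) (Function('K')(x, O) = Add(Mul(O, x), Mul(Mul(2, x), Pow(Add(O, x), -1))) = Add(Mul(O, x), Mul(2, x, Pow(Add(O, x), -1))))
Mul(Add(-121587, Function('K')(-60, Mul(-10, Function('r')(3)))), Add(-80726, -489629)) = Mul(Add(-121587, Mul(-60, Pow(Add(Mul(-10, Pow(3, 2)), -60), -1), Add(2, Pow(Mul(-10, Pow(3, 2)), 2), Mul(Mul(-10, Pow(3, 2)), -60)))), Add(-80726, -489629)) = Mul(Add(-121587, Mul(-60, Pow(Add(Mul(-10, 9), -60), -1), Add(2, Pow(Mul(-10, 9), 2), Mul(Mul(-10, 9), -60)))), -570355) = Mul(Add(-121587, Mul(-60, Pow(Add(-90, -60), -1), Add(2, Pow(-90, 2), Mul(-90, -60)))), -570355) = Mul(Add(-121587, Mul(-60, Pow(-150, -1), Add(2, 8100, 5400))), -570355) = Mul(Add(-121587, Mul(-60, Rational(-1, 150), 13502)), -570355) = Mul(Add(-121587, Rational(27004, 5)), -570355) = Mul(Rational(-580931, 5), -570355) = 66267380101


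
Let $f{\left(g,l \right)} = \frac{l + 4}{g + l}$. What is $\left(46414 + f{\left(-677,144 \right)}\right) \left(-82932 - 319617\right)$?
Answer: $- \frac{9958464072186}{533} \approx -1.8684 \cdot 10^{10}$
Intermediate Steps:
$f{\left(g,l \right)} = \frac{4 + l}{g + l}$
$\left(46414 + f{\left(-677,144 \right)}\right) \left(-82932 - 319617\right) = \left(46414 + \frac{4 + 144}{-677 + 144}\right) \left(-82932 - 319617\right) = \left(46414 + \frac{1}{-533} \cdot 148\right) \left(-402549\right) = \left(46414 - \frac{148}{533}\right) \left(-402549\right) = \frac{24738514}{533} \left(-402549\right) = - \frac{9958464072186}{533}$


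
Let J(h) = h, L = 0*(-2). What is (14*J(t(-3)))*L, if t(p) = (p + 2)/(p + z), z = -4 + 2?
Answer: 0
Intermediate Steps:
z = -2
L = 0
t(p) = (2 + p)/(-2 + p) (t(p) = (p + 2)/(p - 2) = (2 + p)/(-2 + p))
(14*J(t(-3)))*L = (14*((2 - 3)/(-2 - 3)))*0 = (14*(-1/(-5)))*0 = (14*(-1/5*(-1)))*0 = (14*(1/5))*0 = (14/5)*0 = 0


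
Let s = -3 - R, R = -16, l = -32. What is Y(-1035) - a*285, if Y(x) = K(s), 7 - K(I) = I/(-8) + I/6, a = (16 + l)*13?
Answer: 1422875/24 ≈ 59286.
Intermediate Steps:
a = -208 (a = (16 - 32)*13 = -16*13 = -208)
s = 13 (s = -3 - 1*(-16) = -3 + 16 = 13)
K(I) = 7 - I/24 (K(I) = 7 - (I/(-8) + I/6) = 7 - (I*(-1/8) + I*(1/6)) = 7 - (-I/8 + I/6) = 7 - I/24)
Y(x) = 155/24 (Y(x) = 7 - 1/24*13 = 7 - 13/24 = 155/24)
Y(-1035) - a*285 = 155/24 - (-208)*285 = 155/24 - 1*(-59280) = 155/24 + 59280 = 1422875/24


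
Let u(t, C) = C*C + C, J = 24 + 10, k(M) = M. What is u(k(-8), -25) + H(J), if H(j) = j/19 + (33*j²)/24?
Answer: 83269/38 ≈ 2191.3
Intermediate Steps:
J = 34
u(t, C) = C + C² (u(t, C) = C² + C = C + C²)
H(j) = j/19 + 11*j²/8 (H(j) = j*(1/19) + (33*j²)*(1/24) = j/19 + 11*j²/8)
u(k(-8), -25) + H(J) = -25*(1 - 25) + (1/152)*34*(8 + 209*34) = -25*(-24) + (1/152)*34*(8 + 7106) = 600 + (1/152)*34*7114 = 600 + 60469/38 = 83269/38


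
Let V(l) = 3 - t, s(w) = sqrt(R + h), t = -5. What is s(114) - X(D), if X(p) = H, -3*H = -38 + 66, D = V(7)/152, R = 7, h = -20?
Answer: 28/3 + I*sqrt(13) ≈ 9.3333 + 3.6056*I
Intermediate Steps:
s(w) = I*sqrt(13) (s(w) = sqrt(7 - 20) = sqrt(-13) = I*sqrt(13))
V(l) = 8 (V(l) = 3 - 1*(-5) = 3 + 5 = 8)
D = 1/19 (D = 8/152 = 8*(1/152) = 1/19 ≈ 0.052632)
H = -28/3 (H = -(-38 + 66)/3 = -1/3*28 = -28/3 ≈ -9.3333)
X(p) = -28/3
s(114) - X(D) = I*sqrt(13) - 1*(-28/3) = I*sqrt(13) + 28/3 = 28/3 + I*sqrt(13)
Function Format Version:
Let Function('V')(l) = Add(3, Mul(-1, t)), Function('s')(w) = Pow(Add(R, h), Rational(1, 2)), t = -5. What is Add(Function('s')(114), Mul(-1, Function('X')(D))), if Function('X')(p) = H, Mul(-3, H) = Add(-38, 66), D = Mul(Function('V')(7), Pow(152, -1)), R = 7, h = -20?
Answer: Add(Rational(28, 3), Mul(I, Pow(13, Rational(1, 2)))) ≈ Add(9.3333, Mul(3.6056, I))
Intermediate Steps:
Function('s')(w) = Mul(I, Pow(13, Rational(1, 2))) (Function('s')(w) = Pow(Add(7, -20), Rational(1, 2)) = Pow(-13, Rational(1, 2)) = Mul(I, Pow(13, Rational(1, 2))))
Function('V')(l) = 8 (Function('V')(l) = Add(3, Mul(-1, -5)) = Add(3, 5) = 8)
D = Rational(1, 19) (D = Mul(8, Pow(152, -1)) = Mul(8, Rational(1, 152)) = Rational(1, 19) ≈ 0.052632)
H = Rational(-28, 3) (H = Mul(Rational(-1, 3), Add(-38, 66)) = Mul(Rational(-1, 3), 28) = Rational(-28, 3) ≈ -9.3333)
Function('X')(p) = Rational(-28, 3)
Add(Function('s')(114), Mul(-1, Function('X')(D))) = Add(Mul(I, Pow(13, Rational(1, 2))), Mul(-1, Rational(-28, 3))) = Add(Mul(I, Pow(13, Rational(1, 2))), Rational(28, 3)) = Add(Rational(28, 3), Mul(I, Pow(13, Rational(1, 2))))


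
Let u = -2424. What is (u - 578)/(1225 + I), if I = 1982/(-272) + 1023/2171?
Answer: -886358512/359676267 ≈ -2.4643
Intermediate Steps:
I = -2012333/295256 (I = 1982*(-1/272) + 1023*(1/2171) = -991/136 + 1023/2171 = -2012333/295256 ≈ -6.8156)
(u - 578)/(1225 + I) = (-2424 - 578)/(1225 - 2012333/295256) = -3002/359676267/295256 = -3002*295256/359676267 = -886358512/359676267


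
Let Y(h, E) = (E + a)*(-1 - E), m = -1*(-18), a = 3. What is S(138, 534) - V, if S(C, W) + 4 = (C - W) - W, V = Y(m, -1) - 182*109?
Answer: 18904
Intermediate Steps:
m = 18
Y(h, E) = (-1 - E)*(3 + E) (Y(h, E) = (E + 3)*(-1 - E) = (3 + E)*(-1 - E) = (-1 - E)*(3 + E))
V = -19838 (V = (-3 - 1*(-1)² - 4*(-1)) - 182*109 = (-3 - 1*1 + 4) - 19838 = (-3 - 1 + 4) - 19838 = 0 - 19838 = -19838)
S(C, W) = -4 + C - 2*W (S(C, W) = -4 + ((C - W) - W) = -4 + (C - 2*W) = -4 + C - 2*W)
S(138, 534) - V = (-4 + 138 - 2*534) - 1*(-19838) = (-4 + 138 - 1068) + 19838 = -934 + 19838 = 18904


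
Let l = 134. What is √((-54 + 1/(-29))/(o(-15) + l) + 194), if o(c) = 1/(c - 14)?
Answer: √2921997855/3885 ≈ 13.914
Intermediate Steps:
o(c) = 1/(-14 + c)
√((-54 + 1/(-29))/(o(-15) + l) + 194) = √((-54 + 1/(-29))/(1/(-14 - 15) + 134) + 194) = √((-54 - 1/29)/(1/(-29) + 134) + 194) = √(-1567/(29*(-1/29 + 134)) + 194) = √(-1567/(29*3885/29) + 194) = √(-1567/29*29/3885 + 194) = √(-1567/3885 + 194) = √(752123/3885) = √2921997855/3885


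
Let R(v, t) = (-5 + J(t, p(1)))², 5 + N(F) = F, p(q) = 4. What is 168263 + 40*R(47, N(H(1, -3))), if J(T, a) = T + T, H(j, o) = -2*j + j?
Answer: 179823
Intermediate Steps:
H(j, o) = -j
J(T, a) = 2*T
N(F) = -5 + F
R(v, t) = (-5 + 2*t)²
168263 + 40*R(47, N(H(1, -3))) = 168263 + 40*(-5 + 2*(-5 - 1*1))² = 168263 + 40*(-5 + 2*(-5 - 1))² = 168263 + 40*(-5 + 2*(-6))² = 168263 + 40*(-5 - 12)² = 168263 + 40*(-17)² = 168263 + 40*289 = 168263 + 11560 = 179823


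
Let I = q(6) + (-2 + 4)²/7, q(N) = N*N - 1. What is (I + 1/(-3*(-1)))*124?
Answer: 93496/21 ≈ 4452.2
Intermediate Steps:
q(N) = -1 + N² (q(N) = N² - 1 = -1 + N²)
I = 249/7 (I = (-1 + 6²) + (-2 + 4)²/7 = (-1 + 36) + (⅐)*2² = 35 + (⅐)*4 = 35 + 4/7 = 249/7 ≈ 35.571)
(I + 1/(-3*(-1)))*124 = (249/7 + 1/(-3*(-1)))*124 = (249/7 + 1/3)*124 = (249/7 + ⅓)*124 = (754/21)*124 = 93496/21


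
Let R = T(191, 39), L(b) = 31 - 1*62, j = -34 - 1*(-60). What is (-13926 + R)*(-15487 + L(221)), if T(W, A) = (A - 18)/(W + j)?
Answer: 6699167154/31 ≈ 2.1610e+8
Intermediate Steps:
j = 26 (j = -34 + 60 = 26)
L(b) = -31 (L(b) = 31 - 62 = -31)
T(W, A) = (-18 + A)/(26 + W) (T(W, A) = (A - 18)/(W + 26) = (-18 + A)/(26 + W))
R = 3/31 (R = (-18 + 39)/(26 + 191) = 21/217 = (1/217)*21 = 3/31 ≈ 0.096774)
(-13926 + R)*(-15487 + L(221)) = (-13926 + 3/31)*(-15487 - 31) = -431703/31*(-15518) = 6699167154/31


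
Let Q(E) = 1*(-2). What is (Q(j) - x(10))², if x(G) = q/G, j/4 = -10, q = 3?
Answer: 529/100 ≈ 5.2900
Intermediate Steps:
j = -40 (j = 4*(-10) = -40)
Q(E) = -2
x(G) = 3/G
(Q(j) - x(10))² = (-2 - 3/10)² = (-23/10)² = 529/100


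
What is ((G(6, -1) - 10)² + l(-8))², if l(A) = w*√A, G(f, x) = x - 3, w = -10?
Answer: 37616 - 7840*I*√2 ≈ 37616.0 - 11087.0*I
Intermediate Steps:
G(f, x) = -3 + x
l(A) = -10*√A
((G(6, -1) - 10)² + l(-8))² = (((-3 - 1) - 10)² - 20*I*√2)² = ((-4 - 10)² - 20*I*√2)² = ((-14)² - 20*I*√2)² = (196 - 20*I*√2)²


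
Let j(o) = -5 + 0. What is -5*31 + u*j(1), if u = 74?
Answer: -525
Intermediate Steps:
j(o) = -5
-5*31 + u*j(1) = -5*31 + 74*(-5) = -155 - 370 = -525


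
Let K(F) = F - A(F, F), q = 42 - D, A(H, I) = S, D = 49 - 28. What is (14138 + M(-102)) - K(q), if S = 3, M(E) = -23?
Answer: 14097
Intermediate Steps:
D = 21
A(H, I) = 3
q = 21 (q = 42 - 1*21 = 42 - 21 = 21)
K(F) = -3 + F (K(F) = F - 1*3 = F - 3 = -3 + F)
(14138 + M(-102)) - K(q) = (14138 - 23) - (-3 + 21) = 14115 - 1*18 = 14115 - 18 = 14097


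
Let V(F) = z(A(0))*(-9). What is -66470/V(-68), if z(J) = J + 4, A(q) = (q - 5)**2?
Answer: 66470/261 ≈ 254.67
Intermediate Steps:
A(q) = (-5 + q)**2
z(J) = 4 + J
V(F) = -261 (V(F) = (4 + (-5 + 0)**2)*(-9) = (4 + (-5)**2)*(-9) = (4 + 25)*(-9) = 29*(-9) = -261)
-66470/V(-68) = -66470/(-261) = -66470*(-1/261) = 66470/261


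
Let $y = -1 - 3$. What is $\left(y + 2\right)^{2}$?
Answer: $4$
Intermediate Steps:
$y = -4$ ($y = -1 - 3 = -4$)
$\left(y + 2\right)^{2} = \left(-4 + 2\right)^{2} = \left(-2\right)^{2} = 4$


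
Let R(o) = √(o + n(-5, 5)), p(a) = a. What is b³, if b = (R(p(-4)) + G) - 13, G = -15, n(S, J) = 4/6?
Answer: -21672 + 7046*I*√30/9 ≈ -21672.0 + 4288.1*I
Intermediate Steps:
n(S, J) = ⅔ (n(S, J) = 4*(⅙) = ⅔)
R(o) = √(⅔ + o) (R(o) = √(o + ⅔) = √(⅔ + o))
b = -28 + I*√30/3 (b = (√(6 + 9*(-4))/3 - 15) - 13 = (√(6 - 36)/3 - 15) - 13 = (√(-30)/3 - 15) - 13 = ((I*√30)/3 - 15) - 13 = (I*√30/3 - 15) - 13 = (-15 + I*√30/3) - 13 = -28 + I*√30/3 ≈ -28.0 + 1.8257*I)
b³ = (-28 + I*√30/3)³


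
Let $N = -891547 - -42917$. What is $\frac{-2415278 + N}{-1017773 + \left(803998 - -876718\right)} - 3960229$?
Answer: $- \frac{2625409357855}{662943} \approx -3.9602 \cdot 10^{6}$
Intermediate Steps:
$N = -848630$ ($N = -891547 + 42917 = -848630$)
$\frac{-2415278 + N}{-1017773 + \left(803998 - -876718\right)} - 3960229 = \frac{-2415278 - 848630}{-1017773 + \left(803998 - -876718\right)} - 3960229 = - \frac{3263908}{-1017773 + \left(803998 + 876718\right)} - 3960229 = - \frac{3263908}{-1017773 + 1680716} - 3960229 = - \frac{3263908}{662943} - 3960229 = - \frac{2625409357855}{662943}$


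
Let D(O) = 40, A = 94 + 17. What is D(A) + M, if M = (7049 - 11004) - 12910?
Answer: -16825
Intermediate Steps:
A = 111
M = -16865 (M = -3955 - 12910 = -16865)
D(A) + M = 40 - 16865 = -16825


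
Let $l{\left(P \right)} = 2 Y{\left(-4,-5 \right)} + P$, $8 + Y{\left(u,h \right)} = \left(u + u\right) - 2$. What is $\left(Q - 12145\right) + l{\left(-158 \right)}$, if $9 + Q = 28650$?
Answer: $16302$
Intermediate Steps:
$Q = 28641$ ($Q = -9 + 28650 = 28641$)
$Y{\left(u,h \right)} = -10 + 2 u$ ($Y{\left(u,h \right)} = -8 + \left(\left(u + u\right) - 2\right) = -8 + \left(2 u - 2\right) = -8 + \left(-2 + 2 u\right) = -10 + 2 u$)
$l{\left(P \right)} = -36 + P$ ($l{\left(P \right)} = 2 \left(-10 + 2 \left(-4\right)\right) + P = 2 \left(-10 - 8\right) + P = 2 \left(-18\right) + P = -36 + P$)
$\left(Q - 12145\right) + l{\left(-158 \right)} = \left(28641 - 12145\right) - 194 = 16496 - 194 = 16302$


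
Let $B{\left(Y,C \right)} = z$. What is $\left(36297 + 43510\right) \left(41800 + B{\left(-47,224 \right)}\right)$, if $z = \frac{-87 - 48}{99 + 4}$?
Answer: $\frac{343590283855}{103} \approx 3.3358 \cdot 10^{9}$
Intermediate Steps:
$z = - \frac{135}{103} \approx -1.3107$
$B{\left(Y,C \right)} = - \frac{135}{103}$
$\left(36297 + 43510\right) \left(41800 + B{\left(-47,224 \right)}\right) = \left(36297 + 43510\right) \left(41800 - \frac{135}{103}\right) = 79807 \cdot \frac{4305265}{103} = \frac{343590283855}{103}$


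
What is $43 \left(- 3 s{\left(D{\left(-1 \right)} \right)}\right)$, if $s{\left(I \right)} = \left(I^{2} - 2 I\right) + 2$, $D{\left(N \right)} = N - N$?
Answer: $-258$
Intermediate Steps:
$D{\left(N \right)} = 0$
$s{\left(I \right)} = 2 + I^{2} - 2 I$
$43 \left(- 3 s{\left(D{\left(-1 \right)} \right)}\right) = 43 \left(- 3 \left(2 + 0^{2} - 0\right)\right) = 43 \left(- 3 \left(2 + 0 + 0\right)\right) = 43 \left(\left(-3\right) 2\right) = 43 \left(-6\right) = -258$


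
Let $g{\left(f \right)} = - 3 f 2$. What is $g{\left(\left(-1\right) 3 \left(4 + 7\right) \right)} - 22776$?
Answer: $-22578$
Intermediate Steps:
$g{\left(f \right)} = - 6 f$
$g{\left(\left(-1\right) 3 \left(4 + 7\right) \right)} - 22776 = - 6 \left(-1\right) 3 \left(4 + 7\right) - 22776 = - 6 \left(\left(-3\right) 11\right) - 22776 = \left(-6\right) \left(-33\right) - 22776 = 198 - 22776 = -22578$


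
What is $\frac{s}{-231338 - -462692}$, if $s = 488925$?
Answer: $\frac{54325}{25706} \approx 2.1133$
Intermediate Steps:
$\frac{s}{-231338 - -462692} = \frac{488925}{-231338 - -462692} = \frac{488925}{-231338 + 462692} = \frac{488925}{231354} = 488925 \cdot \frac{1}{231354} = \frac{54325}{25706}$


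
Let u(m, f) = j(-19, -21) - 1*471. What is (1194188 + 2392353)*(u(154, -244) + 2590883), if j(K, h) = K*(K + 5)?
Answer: 9291572864798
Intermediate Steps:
j(K, h) = K*(5 + K)
u(m, f) = -205 (u(m, f) = -19*(5 - 19) - 1*471 = -19*(-14) - 471 = 266 - 471 = -205)
(1194188 + 2392353)*(u(154, -244) + 2590883) = (1194188 + 2392353)*(-205 + 2590883) = 3586541*2590678 = 9291572864798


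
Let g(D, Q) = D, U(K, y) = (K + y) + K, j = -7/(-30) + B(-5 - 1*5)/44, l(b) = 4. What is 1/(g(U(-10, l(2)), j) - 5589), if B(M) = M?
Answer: -1/5605 ≈ -0.00017841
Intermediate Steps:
j = 1/165 (j = -7/(-30) + (-5 - 1*5)/44 = -7*(-1/30) + (-5 - 5)*(1/44) = 7/30 - 10*1/44 = 7/30 - 5/22 = 1/165 ≈ 0.0060606)
U(K, y) = y + 2*K
1/(g(U(-10, l(2)), j) - 5589) = 1/((4 + 2*(-10)) - 5589) = 1/((4 - 20) - 5589) = 1/(-16 - 5589) = 1/(-5605) = -1/5605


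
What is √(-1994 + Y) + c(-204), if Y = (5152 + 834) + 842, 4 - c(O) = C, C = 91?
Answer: -87 + √4834 ≈ -17.473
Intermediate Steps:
c(O) = -87 (c(O) = 4 - 1*91 = 4 - 91 = -87)
Y = 6828 (Y = 5986 + 842 = 6828)
√(-1994 + Y) + c(-204) = √(-1994 + 6828) - 87 = √4834 - 87 = -87 + √4834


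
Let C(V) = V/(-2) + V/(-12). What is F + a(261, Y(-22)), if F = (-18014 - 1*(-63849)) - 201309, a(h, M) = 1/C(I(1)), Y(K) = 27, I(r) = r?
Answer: -1088330/7 ≈ -1.5548e+5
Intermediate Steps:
C(V) = -7*V/12 (C(V) = V*(-1/2) + V*(-1/12) = -V/2 - V/12 = -7*V/12)
a(h, M) = -12/7 (a(h, M) = 1/(-7/12*1) = 1/(-7/12) = -12/7)
F = -155474 (F = (-18014 + 63849) - 201309 = 45835 - 201309 = -155474)
F + a(261, Y(-22)) = -155474 - 12/7 = -1088330/7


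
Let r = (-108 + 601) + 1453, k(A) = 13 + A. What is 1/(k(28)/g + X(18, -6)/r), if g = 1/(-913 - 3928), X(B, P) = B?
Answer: -973/193122004 ≈ -5.0383e-6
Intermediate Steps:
r = 1946 (r = 493 + 1453 = 1946)
g = -1/4841 (g = 1/(-4841) = -1/4841 ≈ -0.00020657)
1/(k(28)/g + X(18, -6)/r) = 1/((13 + 28)/(-1/4841) + 18/1946) = 1/(41*(-4841) + 18*(1/1946)) = 1/(-198481 + 9/973) = 1/(-193122004/973) = -973/193122004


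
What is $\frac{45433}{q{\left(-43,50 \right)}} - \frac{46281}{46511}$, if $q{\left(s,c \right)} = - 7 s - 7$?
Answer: $\frac{2099527649}{13674234} \approx 153.54$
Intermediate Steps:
$q{\left(s,c \right)} = -7 - 7 s$
$\frac{45433}{q{\left(-43,50 \right)}} - \frac{46281}{46511} = \frac{45433}{-7 - -301} - \frac{46281}{46511} = \frac{45433}{-7 + 301} - \frac{46281}{46511} = \frac{45433}{294} - \frac{46281}{46511} = \frac{2099527649}{13674234}$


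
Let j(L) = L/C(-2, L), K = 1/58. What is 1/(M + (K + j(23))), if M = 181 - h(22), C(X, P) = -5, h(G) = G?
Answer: 290/44781 ≈ 0.0064760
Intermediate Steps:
K = 1/58 ≈ 0.017241
j(L) = -L/5 (j(L) = L/(-5) = L*(-⅕) = -L/5)
M = 159 (M = 181 - 1*22 = 181 - 22 = 159)
1/(M + (K + j(23))) = 1/(159 + (1/58 - ⅕*23)) = 1/(159 + (1/58 - 23/5)) = 1/(159 - 1329/290) = 1/(44781/290) = 290/44781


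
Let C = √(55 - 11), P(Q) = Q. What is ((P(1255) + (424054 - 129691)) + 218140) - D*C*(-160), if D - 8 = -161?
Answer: 513758 - 48960*√11 ≈ 3.5138e+5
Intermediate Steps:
D = -153 (D = 8 - 161 = -153)
C = 2*√11 (C = √44 = 2*√11 ≈ 6.6332)
((P(1255) + (424054 - 129691)) + 218140) - D*C*(-160) = ((1255 + (424054 - 129691)) + 218140) - (-306*√11)*(-160) = ((1255 + 294363) + 218140) - (-306*√11)*(-160) = (295618 + 218140) - 48960*√11 = 513758 - 48960*√11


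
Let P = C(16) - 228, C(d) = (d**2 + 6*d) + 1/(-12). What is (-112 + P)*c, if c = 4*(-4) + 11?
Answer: -715/12 ≈ -59.583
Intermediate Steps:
C(d) = -1/12 + d**2 + 6*d (C(d) = (d**2 + 6*d) - 1/12 = -1/12 + d**2 + 6*d)
P = 1487/12 (P = (-1/12 + 16**2 + 6*16) - 228 = (-1/12 + 256 + 96) - 228 = 4223/12 - 228 = 1487/12 ≈ 123.92)
c = -5 (c = -16 + 11 = -5)
(-112 + P)*c = (-112 + 1487/12)*(-5) = (143/12)*(-5) = -715/12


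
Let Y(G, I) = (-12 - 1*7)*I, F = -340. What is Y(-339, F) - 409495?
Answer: -403035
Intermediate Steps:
Y(G, I) = -19*I (Y(G, I) = (-12 - 7)*I = -19*I)
Y(-339, F) - 409495 = -19*(-340) - 409495 = 6460 - 409495 = -403035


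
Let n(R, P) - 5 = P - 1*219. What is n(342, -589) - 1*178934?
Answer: -179737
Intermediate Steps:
n(R, P) = -214 + P (n(R, P) = 5 + (P - 1*219) = 5 + (P - 219) = 5 + (-219 + P) = -214 + P)
n(342, -589) - 1*178934 = (-214 - 589) - 1*178934 = -803 - 178934 = -179737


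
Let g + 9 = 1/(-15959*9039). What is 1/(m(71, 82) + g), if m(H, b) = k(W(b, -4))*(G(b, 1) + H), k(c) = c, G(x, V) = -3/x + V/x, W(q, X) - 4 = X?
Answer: -144253401/1298280610 ≈ -0.11111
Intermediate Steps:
W(q, X) = 4 + X
m(H, b) = 0 (m(H, b) = (4 - 4)*((-3 + 1)/b + H) = 0*(-2/b + H) = 0*(H - 2/b) = 0)
g = -1298280610/144253401 (g = -9 + 1/(-15959*9039) = -9 - 1/15959*1/9039 = -9 - 1/144253401 = -1298280610/144253401 ≈ -9.0000)
1/(m(71, 82) + g) = 1/(0 - 1298280610/144253401) = 1/(-1298280610/144253401) = -144253401/1298280610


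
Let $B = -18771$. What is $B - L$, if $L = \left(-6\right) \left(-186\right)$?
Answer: $-19887$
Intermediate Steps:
$L = 1116$
$B - L = -18771 - 1116 = -19887$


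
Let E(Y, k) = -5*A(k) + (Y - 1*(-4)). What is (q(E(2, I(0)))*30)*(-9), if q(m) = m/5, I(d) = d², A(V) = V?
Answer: -324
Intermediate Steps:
E(Y, k) = 4 + Y - 5*k (E(Y, k) = -5*k + (Y - 1*(-4)) = -5*k + (Y + 4) = -5*k + (4 + Y) = 4 + Y - 5*k)
q(m) = m/5 (q(m) = m*(⅕) = m/5)
(q(E(2, I(0)))*30)*(-9) = (((4 + 2 - 5*0²)/5)*30)*(-9) = (((4 + 2 - 5*0)/5)*30)*(-9) = (((4 + 2 + 0)/5)*30)*(-9) = (((⅕)*6)*30)*(-9) = ((6/5)*30)*(-9) = 36*(-9) = -324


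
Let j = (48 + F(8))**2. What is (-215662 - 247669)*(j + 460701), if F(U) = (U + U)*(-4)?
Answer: -213575667767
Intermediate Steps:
F(U) = -8*U (F(U) = (2*U)*(-4) = -8*U)
j = 256 (j = (48 - 8*8)**2 = (48 - 64)**2 = (-16)**2 = 256)
(-215662 - 247669)*(j + 460701) = (-215662 - 247669)*(256 + 460701) = -463331*460957 = -213575667767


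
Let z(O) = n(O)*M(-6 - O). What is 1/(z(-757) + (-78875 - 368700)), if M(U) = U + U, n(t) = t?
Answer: -1/1584589 ≈ -6.3108e-7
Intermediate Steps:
M(U) = 2*U
z(O) = O*(-12 - 2*O) (z(O) = O*(2*(-6 - O)) = O*(-12 - 2*O))
1/(z(-757) + (-78875 - 368700)) = 1/(-2*(-757)*(6 - 757) + (-78875 - 368700)) = 1/(-2*(-757)*(-751) - 447575) = 1/(-1137014 - 447575) = 1/(-1584589) = -1/1584589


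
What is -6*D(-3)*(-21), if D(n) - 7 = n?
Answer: 504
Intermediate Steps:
D(n) = 7 + n
-6*D(-3)*(-21) = -6*(7 - 3)*(-21) = -6*4*(-21) = -24*(-21) = 504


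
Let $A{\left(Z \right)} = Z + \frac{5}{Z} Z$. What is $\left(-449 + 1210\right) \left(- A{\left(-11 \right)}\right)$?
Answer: $4566$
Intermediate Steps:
$A{\left(Z \right)} = 5 + Z$ ($A{\left(Z \right)} = Z + 5 = 5 + Z$)
$\left(-449 + 1210\right) \left(- A{\left(-11 \right)}\right) = \left(-449 + 1210\right) \left(- (5 - 11)\right) = 761 \left(\left(-1\right) \left(-6\right)\right) = 761 \cdot 6 = 4566$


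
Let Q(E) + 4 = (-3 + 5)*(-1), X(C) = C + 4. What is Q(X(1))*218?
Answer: -1308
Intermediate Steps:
X(C) = 4 + C
Q(E) = -6 (Q(E) = -4 + (-3 + 5)*(-1) = -4 + 2*(-1) = -4 - 2 = -6)
Q(X(1))*218 = -6*218 = -1308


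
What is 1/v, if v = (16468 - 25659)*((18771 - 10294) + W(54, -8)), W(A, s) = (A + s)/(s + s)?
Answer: -8/623085463 ≈ -1.2839e-8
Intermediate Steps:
W(A, s) = (A + s)/(2*s) (W(A, s) = (A + s)/((2*s)) = (A + s)*(1/(2*s)) = (A + s)/(2*s))
v = -623085463/8 (v = (16468 - 25659)*((18771 - 10294) + (1/2)*(54 - 8)/(-8)) = -9191*(8477 + (1/2)*(-1/8)*46) = -9191*(8477 - 23/8) = -9191*67793/8 = -623085463/8 ≈ -7.7886e+7)
1/v = 1/(-623085463/8) = -8/623085463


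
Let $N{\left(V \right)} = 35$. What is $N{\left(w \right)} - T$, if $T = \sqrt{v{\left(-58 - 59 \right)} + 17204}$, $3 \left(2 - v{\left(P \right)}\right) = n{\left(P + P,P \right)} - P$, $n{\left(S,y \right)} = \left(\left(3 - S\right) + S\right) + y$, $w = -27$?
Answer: $35 - \sqrt{17205} \approx -96.168$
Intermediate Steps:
$n{\left(S,y \right)} = 3 + y$
$v{\left(P \right)} = 1$ ($v{\left(P \right)} = 2 - \frac{\left(3 + P\right) - P}{3} = 2 - 1 = 1$)
$T = \sqrt{17205}$ ($T = \sqrt{1 + 17204} = \sqrt{17205} \approx 131.17$)
$N{\left(w \right)} - T = 35 - \sqrt{17205}$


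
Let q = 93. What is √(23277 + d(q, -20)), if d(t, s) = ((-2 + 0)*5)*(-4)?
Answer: √23317 ≈ 152.70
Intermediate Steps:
d(t, s) = 40 (d(t, s) = -2*5*(-4) = -10*(-4) = 40)
√(23277 + d(q, -20)) = √(23277 + 40) = √23317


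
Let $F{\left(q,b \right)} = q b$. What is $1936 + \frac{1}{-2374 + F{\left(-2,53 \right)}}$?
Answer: $\frac{4801279}{2480} \approx 1936.0$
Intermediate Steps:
$F{\left(q,b \right)} = b q$
$1936 + \frac{1}{-2374 + F{\left(-2,53 \right)}} = 1936 + \frac{1}{-2374 + 53 \left(-2\right)} = 1936 + \frac{1}{-2374 - 106} = 1936 + \frac{1}{-2480} = 1936 - \frac{1}{2480} = \frac{4801279}{2480}$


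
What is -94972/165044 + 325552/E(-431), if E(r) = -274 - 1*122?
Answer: -305500075/371349 ≈ -822.68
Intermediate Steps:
E(r) = -396 (E(r) = -274 - 122 = -396)
-94972/165044 + 325552/E(-431) = -94972/165044 + 325552/(-396) = -94972*1/165044 + 325552*(-1/396) = -23743/41261 - 81388/99 = -305500075/371349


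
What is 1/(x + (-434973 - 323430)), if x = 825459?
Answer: 1/67056 ≈ 1.4913e-5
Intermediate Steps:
1/(x + (-434973 - 323430)) = 1/(825459 + (-434973 - 323430)) = 1/(825459 - 758403) = 1/67056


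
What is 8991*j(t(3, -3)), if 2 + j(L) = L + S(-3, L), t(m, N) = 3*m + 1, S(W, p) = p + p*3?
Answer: 431568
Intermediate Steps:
S(W, p) = 4*p (S(W, p) = p + 3*p = 4*p)
t(m, N) = 1 + 3*m
j(L) = -2 + 5*L (j(L) = -2 + (L + 4*L) = -2 + 5*L)
8991*j(t(3, -3)) = 8991*(-2 + 5*(1 + 3*3)) = 8991*(-2 + 5*(1 + 9)) = 8991*(-2 + 5*10) = 8991*(-2 + 50) = 8991*48 = 431568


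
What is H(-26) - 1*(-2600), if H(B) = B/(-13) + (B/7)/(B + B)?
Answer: 36429/14 ≈ 2602.1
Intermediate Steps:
H(B) = 1/14 - B/13 (H(B) = B*(-1/13) + (B*(⅐))/((2*B)) = -B/13 + (B/7)*(1/(2*B)) = -B/13 + 1/14 = 1/14 - B/13)
H(-26) - 1*(-2600) = (1/14 - 1/13*(-26)) - 1*(-2600) = (1/14 + 2) + 2600 = 29/14 + 2600 = 36429/14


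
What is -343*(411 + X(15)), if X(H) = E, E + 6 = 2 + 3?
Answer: -140630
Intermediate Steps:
E = -1 (E = -6 + (2 + 3) = -6 + 5 = -1)
X(H) = -1
-343*(411 + X(15)) = -343*(411 - 1) = -343*410 = -140630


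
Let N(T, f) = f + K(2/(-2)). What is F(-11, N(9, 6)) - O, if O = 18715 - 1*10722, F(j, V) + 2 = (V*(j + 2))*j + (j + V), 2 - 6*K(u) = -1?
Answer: -7356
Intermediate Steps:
K(u) = ½ (K(u) = ⅓ - ⅙*(-1) = ⅓ + ⅙ = ½)
N(T, f) = ½ + f (N(T, f) = f + ½ = ½ + f)
F(j, V) = -2 + V + j + V*j*(2 + j) (F(j, V) = -2 + ((V*(j + 2))*j + (j + V)) = -2 + ((V*(2 + j))*j + (V + j)) = -2 + (V*j*(2 + j) + (V + j)) = -2 + (V + j + V*j*(2 + j)) = -2 + V + j + V*j*(2 + j))
O = 7993 (O = 18715 - 10722 = 7993)
F(-11, N(9, 6)) - O = (-2 + (½ + 6) - 11 + (½ + 6)*(-11)² + 2*(½ + 6)*(-11)) - 1*7993 = (-2 + 13/2 - 11 + (13/2)*121 + 2*(13/2)*(-11)) - 7993 = (-2 + 13/2 - 11 + 1573/2 - 143) - 7993 = 637 - 7993 = -7356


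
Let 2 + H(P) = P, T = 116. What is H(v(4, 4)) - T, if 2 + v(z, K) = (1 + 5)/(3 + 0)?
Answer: -118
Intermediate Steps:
v(z, K) = 0 (v(z, K) = -2 + (1 + 5)/(3 + 0) = -2 + 6/3 = -2 + 6*(⅓) = -2 + 2 = 0)
H(P) = -2 + P
H(v(4, 4)) - T = (-2 + 0) - 1*116 = -2 - 116 = -118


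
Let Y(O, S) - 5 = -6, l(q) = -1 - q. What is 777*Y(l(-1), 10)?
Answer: -777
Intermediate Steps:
Y(O, S) = -1 (Y(O, S) = 5 - 6 = -1)
777*Y(l(-1), 10) = 777*(-1) = -777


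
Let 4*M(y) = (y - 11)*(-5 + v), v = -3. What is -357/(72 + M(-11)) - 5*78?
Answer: -45597/116 ≈ -393.08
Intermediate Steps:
M(y) = 22 - 2*y (M(y) = ((y - 11)*(-5 - 3))/4 = ((-11 + y)*(-8))/4 = (88 - 8*y)/4 = 22 - 2*y)
-357/(72 + M(-11)) - 5*78 = -357/(72 + (22 - 2*(-11))) - 5*78 = -357/(72 + (22 + 22)) - 390 = -357/(72 + 44) - 390 = -357/116 - 390 = -45597/116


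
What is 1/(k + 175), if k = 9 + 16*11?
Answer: 1/360 ≈ 0.0027778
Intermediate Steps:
k = 185 (k = 9 + 176 = 185)
1/(k + 175) = 1/(185 + 175) = 1/360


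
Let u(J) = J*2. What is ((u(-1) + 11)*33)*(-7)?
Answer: -2079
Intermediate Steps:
u(J) = 2*J
((u(-1) + 11)*33)*(-7) = ((2*(-1) + 11)*33)*(-7) = ((-2 + 11)*33)*(-7) = (9*33)*(-7) = 297*(-7) = -2079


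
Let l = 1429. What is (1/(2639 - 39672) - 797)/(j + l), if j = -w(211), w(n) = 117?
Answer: -14757651/24293648 ≈ -0.60747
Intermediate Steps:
j = -117 (j = -1*117 = -117)
(1/(2639 - 39672) - 797)/(j + l) = (1/(2639 - 39672) - 797)/(-117 + 1429) = (1/(-37033) - 797)/1312 = (-1/37033 - 797)*(1/1312) = -29515302/37033*1/1312 = -14757651/24293648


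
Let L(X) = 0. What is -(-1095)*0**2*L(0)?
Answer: 0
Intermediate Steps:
-(-1095)*0**2*L(0) = -(-1095)*0**2*0 = -(-1095)*0*0 = -(-1095)*0 = -365*0 = 0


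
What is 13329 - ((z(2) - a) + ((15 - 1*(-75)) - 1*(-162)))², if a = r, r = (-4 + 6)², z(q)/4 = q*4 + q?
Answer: -69615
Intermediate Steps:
z(q) = 20*q (z(q) = 4*(q*4 + q) = 4*(4*q + q) = 4*(5*q) = 20*q)
r = 4 (r = 2² = 4)
a = 4
13329 - ((z(2) - a) + ((15 - 1*(-75)) - 1*(-162)))² = 13329 - ((20*2 - 1*4) + ((15 - 1*(-75)) - 1*(-162)))² = 13329 - ((40 - 4) + ((15 + 75) + 162))² = 13329 - (36 + (90 + 162))² = 13329 - (36 + 252)² = 13329 - 1*288² = 13329 - 1*82944 = 13329 - 82944 = -69615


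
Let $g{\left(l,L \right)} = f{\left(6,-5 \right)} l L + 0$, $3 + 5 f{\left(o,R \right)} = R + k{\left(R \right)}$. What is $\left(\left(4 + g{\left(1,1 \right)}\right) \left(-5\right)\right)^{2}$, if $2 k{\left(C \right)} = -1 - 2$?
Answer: $\frac{441}{4} \approx 110.25$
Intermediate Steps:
$k{\left(C \right)} = - \frac{3}{2}$ ($k{\left(C \right)} = \frac{-1 - 2}{2} = \frac{1}{2} \left(-3\right) = - \frac{3}{2}$)
$f{\left(o,R \right)} = - \frac{9}{10} + \frac{R}{5}$ ($f{\left(o,R \right)} = - \frac{3}{5} + \frac{R - \frac{3}{2}}{5} = - \frac{3}{5} + \frac{- \frac{3}{2} + R}{5} = - \frac{3}{5} + \left(- \frac{3}{10} + \frac{R}{5}\right) = - \frac{9}{10} + \frac{R}{5}$)
$g{\left(l,L \right)} = - \frac{19 L l}{10}$ ($g{\left(l,L \right)} = \left(- \frac{9}{10} + \frac{1}{5} \left(-5\right)\right) l L + 0 = \left(- \frac{9}{10} - 1\right) l L + 0 = - \frac{19 l}{10} L + 0 = - \frac{19 L l}{10} + 0 = - \frac{19 L l}{10}$)
$\left(\left(4 + g{\left(1,1 \right)}\right) \left(-5\right)\right)^{2} = \left(\left(4 - \frac{19}{10} \cdot 1\right) \left(-5\right)\right)^{2} = \left(\left(4 - \frac{19}{10}\right) \left(-5\right)\right)^{2} = \left(\frac{21}{10} \left(-5\right)\right)^{2} = \left(- \frac{21}{2}\right)^{2} = \frac{441}{4}$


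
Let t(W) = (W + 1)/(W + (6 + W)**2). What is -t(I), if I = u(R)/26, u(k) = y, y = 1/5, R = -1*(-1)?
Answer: -17030/610091 ≈ -0.027914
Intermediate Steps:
R = 1
y = 1/5 ≈ 0.20000
u(k) = 1/5
I = 1/130 (I = (1/5)/26 = (1/5)*(1/26) = 1/130 ≈ 0.0076923)
t(W) = (1 + W)/(W + (6 + W)**2)
-t(I) = -(1 + 1/130)/(1/130 + (6 + 1/130)**2) = -131/((1/130 + (781/130)**2)*130) = -131/((1/130 + 609961/16900)*130) = -131/(610091/16900*130) = -16900*131/(610091*130) = -1*17030/610091 = -17030/610091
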